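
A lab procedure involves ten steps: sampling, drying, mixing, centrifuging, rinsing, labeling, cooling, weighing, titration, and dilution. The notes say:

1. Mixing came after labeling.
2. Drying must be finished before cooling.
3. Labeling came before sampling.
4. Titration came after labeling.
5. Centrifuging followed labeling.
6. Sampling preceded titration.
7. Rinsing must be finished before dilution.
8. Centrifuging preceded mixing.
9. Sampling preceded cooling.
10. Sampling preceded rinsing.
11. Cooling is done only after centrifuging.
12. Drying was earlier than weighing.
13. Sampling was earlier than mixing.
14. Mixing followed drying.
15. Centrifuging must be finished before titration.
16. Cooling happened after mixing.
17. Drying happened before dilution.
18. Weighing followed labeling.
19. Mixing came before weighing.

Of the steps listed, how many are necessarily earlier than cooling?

Directly stated before cooling: centrifuging, drying, mixing, and sampling.
Labeling reaches cooling via labeling → centrifuging → cooling.
No chain forces titration (or any of the others) ahead of cooling.
That's centrifuging, drying, labeling, mixing, and sampling — 5 in all.

5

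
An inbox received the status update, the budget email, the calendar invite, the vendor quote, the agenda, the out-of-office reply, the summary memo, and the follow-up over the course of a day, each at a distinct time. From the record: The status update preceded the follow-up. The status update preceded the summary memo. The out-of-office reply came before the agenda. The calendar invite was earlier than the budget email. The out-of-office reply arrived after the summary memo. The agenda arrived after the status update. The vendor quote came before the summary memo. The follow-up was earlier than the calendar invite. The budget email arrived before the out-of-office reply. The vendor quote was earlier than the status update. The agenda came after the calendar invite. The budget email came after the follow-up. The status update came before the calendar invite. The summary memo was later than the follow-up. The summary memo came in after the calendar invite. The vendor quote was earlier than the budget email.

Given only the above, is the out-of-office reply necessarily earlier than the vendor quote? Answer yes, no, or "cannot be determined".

Tracing the constraints gives the vendor quote → the summary memo → the out-of-office reply, so the vendor quote must come before the out-of-office reply.
That means the out-of-office reply cannot be before the vendor quote.

no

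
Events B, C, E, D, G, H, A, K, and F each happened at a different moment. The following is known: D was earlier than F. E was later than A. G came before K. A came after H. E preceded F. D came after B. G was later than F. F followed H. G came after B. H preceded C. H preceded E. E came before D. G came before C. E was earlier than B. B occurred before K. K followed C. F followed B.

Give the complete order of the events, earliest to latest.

H, A, E, B, D, F, G, C, K

The constraints fix every adjacent pair, so only one ordering works:
H → A → E → B → D → F → G → C → K.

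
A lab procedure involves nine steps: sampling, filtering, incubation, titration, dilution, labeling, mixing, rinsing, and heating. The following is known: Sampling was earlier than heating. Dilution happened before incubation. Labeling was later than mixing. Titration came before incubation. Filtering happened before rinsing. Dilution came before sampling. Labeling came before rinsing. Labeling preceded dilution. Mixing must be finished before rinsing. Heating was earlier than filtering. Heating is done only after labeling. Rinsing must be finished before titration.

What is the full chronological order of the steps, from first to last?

The constraints fix every adjacent pair, so only one ordering works:
mixing → labeling → dilution → sampling → heating → filtering → rinsing → titration → incubation.

mixing, labeling, dilution, sampling, heating, filtering, rinsing, titration, incubation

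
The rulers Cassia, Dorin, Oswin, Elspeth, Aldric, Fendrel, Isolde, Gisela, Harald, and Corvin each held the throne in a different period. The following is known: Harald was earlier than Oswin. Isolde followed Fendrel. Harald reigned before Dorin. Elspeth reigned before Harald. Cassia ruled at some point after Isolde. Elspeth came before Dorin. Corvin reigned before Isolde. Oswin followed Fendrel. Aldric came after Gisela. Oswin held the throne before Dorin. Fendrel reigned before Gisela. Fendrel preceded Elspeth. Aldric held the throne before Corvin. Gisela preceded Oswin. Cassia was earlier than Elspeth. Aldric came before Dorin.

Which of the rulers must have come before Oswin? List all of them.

Directly stated before Oswin: Fendrel, Gisela, and Harald.
Aldric reaches Oswin via Aldric → Corvin → Isolde → Cassia → Elspeth → Harald → Oswin.
Cassia reaches Oswin via Cassia → Elspeth → Harald → Oswin.
Corvin reaches Oswin via Corvin → Isolde → Cassia → Elspeth → Harald → Oswin.
Likewise Elspeth and Isolde each reach Oswin by chaining the stated constraints.
No chain forces Dorin ahead of Oswin.

Aldric, Cassia, Corvin, Elspeth, Fendrel, Gisela, Harald, Isolde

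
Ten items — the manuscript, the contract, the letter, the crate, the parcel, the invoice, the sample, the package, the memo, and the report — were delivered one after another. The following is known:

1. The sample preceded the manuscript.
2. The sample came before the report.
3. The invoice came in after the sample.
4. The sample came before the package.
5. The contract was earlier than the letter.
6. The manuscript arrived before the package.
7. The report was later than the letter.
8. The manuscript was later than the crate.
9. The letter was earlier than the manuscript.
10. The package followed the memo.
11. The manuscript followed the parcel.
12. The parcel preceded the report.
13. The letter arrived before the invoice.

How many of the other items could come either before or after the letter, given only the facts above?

Forced before the letter: the contract; forced after the letter: the invoice, the manuscript, the package, and the report.
That leaves the crate, the memo, the parcel, and the sample with no forced order relative to the letter — 4.

4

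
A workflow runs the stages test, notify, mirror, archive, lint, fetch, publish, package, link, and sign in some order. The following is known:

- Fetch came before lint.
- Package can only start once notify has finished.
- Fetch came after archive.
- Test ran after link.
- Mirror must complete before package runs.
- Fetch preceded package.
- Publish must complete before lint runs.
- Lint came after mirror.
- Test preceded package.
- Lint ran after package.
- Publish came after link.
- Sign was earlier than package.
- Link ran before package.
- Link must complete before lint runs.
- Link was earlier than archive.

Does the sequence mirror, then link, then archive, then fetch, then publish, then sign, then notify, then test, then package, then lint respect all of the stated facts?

yes

Check each stated constraint against the proposed order — e.g. mirror is ahead of package; mirror is ahead of lint. Every pair is in the required order; nothing is violated.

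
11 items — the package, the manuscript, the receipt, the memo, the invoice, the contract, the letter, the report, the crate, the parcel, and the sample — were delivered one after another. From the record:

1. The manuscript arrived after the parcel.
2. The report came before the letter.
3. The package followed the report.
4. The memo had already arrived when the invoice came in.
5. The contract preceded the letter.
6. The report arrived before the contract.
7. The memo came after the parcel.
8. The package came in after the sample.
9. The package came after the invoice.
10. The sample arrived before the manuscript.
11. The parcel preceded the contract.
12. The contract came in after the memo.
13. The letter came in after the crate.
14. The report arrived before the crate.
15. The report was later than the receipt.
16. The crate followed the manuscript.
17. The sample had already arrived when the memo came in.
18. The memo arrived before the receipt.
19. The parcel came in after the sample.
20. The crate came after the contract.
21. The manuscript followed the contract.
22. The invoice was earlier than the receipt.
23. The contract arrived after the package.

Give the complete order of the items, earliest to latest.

the sample, the parcel, the memo, the invoice, the receipt, the report, the package, the contract, the manuscript, the crate, the letter

The constraints fix every adjacent pair, so only one ordering works:
the sample → the parcel → the memo → the invoice → the receipt → the report → the package → the contract → the manuscript → the crate → the letter.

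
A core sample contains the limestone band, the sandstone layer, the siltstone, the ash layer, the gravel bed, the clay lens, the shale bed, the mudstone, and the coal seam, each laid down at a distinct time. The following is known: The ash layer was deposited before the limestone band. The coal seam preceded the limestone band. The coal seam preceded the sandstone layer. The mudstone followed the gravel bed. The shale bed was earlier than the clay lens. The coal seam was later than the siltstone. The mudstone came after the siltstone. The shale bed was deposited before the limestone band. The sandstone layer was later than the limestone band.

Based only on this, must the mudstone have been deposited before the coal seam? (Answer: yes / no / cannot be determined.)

No chain of stated constraints runs from the mudstone to the coal seam, and none runs from the coal seam to the mudstone either.
So the relative order of the mudstone and the coal seam is not fixed by the given facts.

cannot be determined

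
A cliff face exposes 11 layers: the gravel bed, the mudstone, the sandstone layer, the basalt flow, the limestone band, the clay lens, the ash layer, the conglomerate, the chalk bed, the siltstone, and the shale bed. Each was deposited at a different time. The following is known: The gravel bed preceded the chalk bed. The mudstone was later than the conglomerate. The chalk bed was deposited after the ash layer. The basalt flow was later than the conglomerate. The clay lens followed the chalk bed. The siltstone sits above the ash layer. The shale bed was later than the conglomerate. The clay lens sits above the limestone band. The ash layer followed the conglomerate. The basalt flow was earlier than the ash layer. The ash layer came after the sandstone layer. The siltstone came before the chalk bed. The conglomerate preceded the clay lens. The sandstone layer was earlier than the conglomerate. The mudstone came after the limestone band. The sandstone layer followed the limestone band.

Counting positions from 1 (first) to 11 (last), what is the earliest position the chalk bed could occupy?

The ash layer, the basalt flow, the conglomerate, the gravel bed, the limestone band, the sandstone layer, and the siltstone must all come before the chalk bed — 7 forced predecessors.
Nothing else is forced ahead of the chalk bed, so its earliest slot is position 7 + 1 = 8.

8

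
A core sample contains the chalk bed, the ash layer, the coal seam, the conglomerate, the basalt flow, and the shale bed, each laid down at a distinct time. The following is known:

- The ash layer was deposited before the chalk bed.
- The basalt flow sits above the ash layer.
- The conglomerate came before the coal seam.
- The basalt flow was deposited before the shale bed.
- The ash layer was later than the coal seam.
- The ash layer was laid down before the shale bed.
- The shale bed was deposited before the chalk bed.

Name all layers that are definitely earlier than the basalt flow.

the ash layer, the coal seam, the conglomerate

Directly stated before the basalt flow: the ash layer.
The coal seam reaches the basalt flow via the coal seam → the ash layer → the basalt flow.
The conglomerate reaches the basalt flow via the conglomerate → the coal seam → the ash layer → the basalt flow.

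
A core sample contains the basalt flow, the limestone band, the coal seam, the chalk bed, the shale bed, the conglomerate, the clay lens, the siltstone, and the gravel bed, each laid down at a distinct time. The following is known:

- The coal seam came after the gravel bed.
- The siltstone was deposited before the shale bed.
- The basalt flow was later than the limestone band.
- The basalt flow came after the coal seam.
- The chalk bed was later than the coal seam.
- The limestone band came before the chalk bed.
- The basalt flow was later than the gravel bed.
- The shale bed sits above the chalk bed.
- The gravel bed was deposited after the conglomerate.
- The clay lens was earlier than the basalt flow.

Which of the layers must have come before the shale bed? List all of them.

the chalk bed, the coal seam, the conglomerate, the gravel bed, the limestone band, the siltstone

Directly stated before the shale bed: the chalk bed and the siltstone.
The coal seam reaches the shale bed via the coal seam → the chalk bed → the shale bed.
The conglomerate reaches the shale bed via the conglomerate → the gravel bed → the coal seam → the chalk bed → the shale bed.
The gravel bed reaches the shale bed via the gravel bed → the coal seam → the chalk bed → the shale bed.
Likewise the limestone band reaches the shale bed by chaining the stated constraints.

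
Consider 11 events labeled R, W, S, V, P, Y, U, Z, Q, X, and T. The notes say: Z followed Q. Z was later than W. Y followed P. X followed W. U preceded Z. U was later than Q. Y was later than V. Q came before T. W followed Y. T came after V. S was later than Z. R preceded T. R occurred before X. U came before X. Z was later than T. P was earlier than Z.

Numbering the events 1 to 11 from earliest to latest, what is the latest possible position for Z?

10

Z must come before S — 1 event forced after it.
Everything else can be placed before Z in some valid order, so Z can sit as late as position 11 − 1 = 10.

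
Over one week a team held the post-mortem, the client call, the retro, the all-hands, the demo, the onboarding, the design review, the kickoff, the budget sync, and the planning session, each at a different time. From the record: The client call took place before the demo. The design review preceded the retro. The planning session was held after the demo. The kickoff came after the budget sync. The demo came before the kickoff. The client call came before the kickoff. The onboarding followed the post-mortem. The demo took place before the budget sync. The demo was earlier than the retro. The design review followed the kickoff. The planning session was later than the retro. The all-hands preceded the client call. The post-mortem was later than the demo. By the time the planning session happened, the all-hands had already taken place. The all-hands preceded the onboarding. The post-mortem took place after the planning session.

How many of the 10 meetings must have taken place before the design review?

5

Directly stated before the design review: the kickoff.
The all-hands reaches the design review via the all-hands → the client call → the kickoff → the design review.
The budget sync reaches the design review via the budget sync → the kickoff → the design review.
The client call reaches the design review via the client call → the kickoff → the design review.
Likewise the demo reaches the design review by chaining the stated constraints.
No chain forces the onboarding (or any of the others) ahead of the design review.
That's the all-hands, the budget sync, the client call, the demo, and the kickoff — 5 in all.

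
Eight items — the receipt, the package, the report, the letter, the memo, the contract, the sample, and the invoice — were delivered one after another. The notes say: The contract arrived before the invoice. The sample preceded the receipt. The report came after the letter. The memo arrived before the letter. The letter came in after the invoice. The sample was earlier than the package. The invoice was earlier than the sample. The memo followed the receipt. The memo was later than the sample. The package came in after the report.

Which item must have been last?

Every other item has a chain of constraints placing it before the package, so the package is last.

the package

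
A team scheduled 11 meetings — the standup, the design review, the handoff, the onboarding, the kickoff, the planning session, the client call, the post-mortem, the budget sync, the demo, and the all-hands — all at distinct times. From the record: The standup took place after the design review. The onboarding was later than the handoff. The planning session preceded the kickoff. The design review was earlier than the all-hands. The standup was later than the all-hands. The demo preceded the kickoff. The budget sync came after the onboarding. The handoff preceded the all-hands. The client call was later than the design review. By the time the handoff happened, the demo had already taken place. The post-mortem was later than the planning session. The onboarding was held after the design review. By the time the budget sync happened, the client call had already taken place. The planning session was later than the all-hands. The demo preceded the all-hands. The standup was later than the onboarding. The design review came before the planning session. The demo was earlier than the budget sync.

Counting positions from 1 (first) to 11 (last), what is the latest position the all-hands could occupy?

7

The all-hands must come before the kickoff, the planning session, the post-mortem, and the standup — 4 meetings forced after it.
Everything else can be placed before the all-hands in some valid order, so the all-hands can sit as late as position 11 − 4 = 7.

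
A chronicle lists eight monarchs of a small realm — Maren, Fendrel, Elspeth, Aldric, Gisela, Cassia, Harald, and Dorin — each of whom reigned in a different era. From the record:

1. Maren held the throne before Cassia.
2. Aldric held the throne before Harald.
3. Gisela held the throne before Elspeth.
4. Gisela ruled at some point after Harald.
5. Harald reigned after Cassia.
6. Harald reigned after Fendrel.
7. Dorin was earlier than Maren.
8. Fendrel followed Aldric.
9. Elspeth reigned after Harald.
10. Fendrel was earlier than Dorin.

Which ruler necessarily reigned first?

Aldric has a chain of constraints placing them before every other ruler, so Aldric must be first.

Aldric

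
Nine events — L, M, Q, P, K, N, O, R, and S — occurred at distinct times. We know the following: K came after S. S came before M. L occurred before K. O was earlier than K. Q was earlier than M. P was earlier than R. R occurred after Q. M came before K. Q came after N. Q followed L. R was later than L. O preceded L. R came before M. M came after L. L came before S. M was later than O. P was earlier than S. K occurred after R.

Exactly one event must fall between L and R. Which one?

Tracing the constraints gives L → Q → R, so Q sits after L and before R.
No other event is forced both after L and before R.

Q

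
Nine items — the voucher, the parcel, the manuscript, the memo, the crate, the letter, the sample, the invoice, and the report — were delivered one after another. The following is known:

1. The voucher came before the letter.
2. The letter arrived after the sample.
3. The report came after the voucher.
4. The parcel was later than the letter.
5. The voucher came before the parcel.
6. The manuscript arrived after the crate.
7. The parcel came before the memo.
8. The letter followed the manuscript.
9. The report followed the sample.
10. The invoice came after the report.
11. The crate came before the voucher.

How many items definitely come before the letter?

Directly stated before the letter: the manuscript, the sample, and the voucher.
The crate reaches the letter via the crate → the voucher → the letter.
No chain forces the report (or any of the others) ahead of the letter.
That's the crate, the manuscript, the sample, and the voucher — 4 in all.

4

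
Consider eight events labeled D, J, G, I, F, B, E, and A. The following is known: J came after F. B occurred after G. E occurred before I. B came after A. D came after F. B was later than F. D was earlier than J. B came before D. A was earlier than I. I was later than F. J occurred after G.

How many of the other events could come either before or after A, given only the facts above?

Forced after A: B, D, I, and J.
That leaves E, F, and G with no forced order relative to A — 3.

3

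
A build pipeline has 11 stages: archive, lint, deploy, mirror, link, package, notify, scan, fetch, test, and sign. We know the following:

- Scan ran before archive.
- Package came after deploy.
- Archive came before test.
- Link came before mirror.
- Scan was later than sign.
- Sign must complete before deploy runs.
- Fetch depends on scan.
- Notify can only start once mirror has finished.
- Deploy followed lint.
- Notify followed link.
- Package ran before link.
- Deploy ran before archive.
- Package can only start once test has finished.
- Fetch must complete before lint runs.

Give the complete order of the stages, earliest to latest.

sign, scan, fetch, lint, deploy, archive, test, package, link, mirror, notify

The constraints fix every adjacent pair, so only one ordering works:
sign → scan → fetch → lint → deploy → archive → test → package → link → mirror → notify.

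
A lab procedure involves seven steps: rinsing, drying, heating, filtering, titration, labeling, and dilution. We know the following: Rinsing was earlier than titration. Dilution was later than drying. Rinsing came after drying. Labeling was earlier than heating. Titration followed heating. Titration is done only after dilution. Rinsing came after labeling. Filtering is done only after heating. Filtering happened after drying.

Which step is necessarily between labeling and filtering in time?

heating

Tracing the constraints gives labeling → heating → filtering, so heating sits after labeling and before filtering.
No other step is forced both after labeling and before filtering.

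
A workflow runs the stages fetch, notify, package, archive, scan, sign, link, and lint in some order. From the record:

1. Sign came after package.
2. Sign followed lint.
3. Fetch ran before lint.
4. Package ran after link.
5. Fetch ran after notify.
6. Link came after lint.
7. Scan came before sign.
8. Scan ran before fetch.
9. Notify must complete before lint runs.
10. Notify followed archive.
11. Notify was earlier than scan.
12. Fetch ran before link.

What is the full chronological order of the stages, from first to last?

archive, notify, scan, fetch, lint, link, package, sign

The constraints fix every adjacent pair, so only one ordering works:
archive → notify → scan → fetch → lint → link → package → sign.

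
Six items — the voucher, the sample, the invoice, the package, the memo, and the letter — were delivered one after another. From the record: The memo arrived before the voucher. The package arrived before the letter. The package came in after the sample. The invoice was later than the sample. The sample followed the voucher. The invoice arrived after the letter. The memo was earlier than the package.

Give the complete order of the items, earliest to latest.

the memo, the voucher, the sample, the package, the letter, the invoice

The constraints fix every adjacent pair, so only one ordering works:
the memo → the voucher → the sample → the package → the letter → the invoice.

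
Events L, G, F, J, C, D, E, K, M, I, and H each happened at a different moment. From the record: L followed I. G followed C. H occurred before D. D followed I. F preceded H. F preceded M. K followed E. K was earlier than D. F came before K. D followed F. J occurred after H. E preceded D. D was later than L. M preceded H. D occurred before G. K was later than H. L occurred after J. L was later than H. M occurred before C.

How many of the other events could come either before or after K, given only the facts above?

Forced before K: E, F, H, and M; forced after K: D and G.
That leaves C, I, J, and L with no forced order relative to K — 4.

4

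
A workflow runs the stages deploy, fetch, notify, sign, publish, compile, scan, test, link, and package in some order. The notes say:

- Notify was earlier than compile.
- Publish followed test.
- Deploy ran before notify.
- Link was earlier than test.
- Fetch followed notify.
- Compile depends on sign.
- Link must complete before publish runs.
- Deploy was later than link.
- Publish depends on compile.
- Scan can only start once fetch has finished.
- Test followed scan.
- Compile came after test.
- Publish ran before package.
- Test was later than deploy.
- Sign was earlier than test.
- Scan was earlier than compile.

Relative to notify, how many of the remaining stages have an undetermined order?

Forced before notify: deploy and link; forced after notify: compile, fetch, package, publish, scan, and test.
That leaves sign with no forced order relative to notify — 1.

1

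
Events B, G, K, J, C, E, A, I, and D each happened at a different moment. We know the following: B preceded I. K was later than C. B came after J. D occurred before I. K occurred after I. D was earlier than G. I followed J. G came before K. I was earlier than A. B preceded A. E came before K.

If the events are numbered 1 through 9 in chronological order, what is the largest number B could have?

6

B must come before A, I, and K — 3 events forced after it.
Everything else can be placed before B in some valid order, so B can sit as late as position 9 − 3 = 6.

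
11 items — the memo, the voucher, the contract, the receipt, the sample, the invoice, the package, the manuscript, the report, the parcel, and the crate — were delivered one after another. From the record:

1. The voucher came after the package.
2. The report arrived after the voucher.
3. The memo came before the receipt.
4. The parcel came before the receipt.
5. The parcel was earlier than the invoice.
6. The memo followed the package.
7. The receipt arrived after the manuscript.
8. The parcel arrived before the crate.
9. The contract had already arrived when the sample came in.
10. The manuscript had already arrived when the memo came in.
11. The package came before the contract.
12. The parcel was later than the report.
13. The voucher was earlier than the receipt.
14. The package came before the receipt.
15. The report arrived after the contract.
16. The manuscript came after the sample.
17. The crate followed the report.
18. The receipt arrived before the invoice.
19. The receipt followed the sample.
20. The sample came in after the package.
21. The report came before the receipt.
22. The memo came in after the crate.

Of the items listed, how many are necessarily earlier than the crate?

5

Directly stated before the crate: the parcel and the report.
The contract reaches the crate via the contract → the report → the crate.
The package reaches the crate via the package → the voucher → the report → the crate.
The voucher reaches the crate via the voucher → the report → the crate.
No chain forces the receipt (or any of the others) ahead of the crate.
That's the contract, the package, the parcel, the report, and the voucher — 5 in all.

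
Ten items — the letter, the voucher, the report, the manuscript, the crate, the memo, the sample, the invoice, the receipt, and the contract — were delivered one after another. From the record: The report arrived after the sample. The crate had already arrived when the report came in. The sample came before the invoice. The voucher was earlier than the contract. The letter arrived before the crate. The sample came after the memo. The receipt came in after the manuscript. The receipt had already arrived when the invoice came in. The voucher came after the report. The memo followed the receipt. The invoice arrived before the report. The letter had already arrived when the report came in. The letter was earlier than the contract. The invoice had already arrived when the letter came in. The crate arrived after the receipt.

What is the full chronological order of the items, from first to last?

The constraints fix every adjacent pair, so only one ordering works:
the manuscript → the receipt → the memo → the sample → the invoice → the letter → the crate → the report → the voucher → the contract.

the manuscript, the receipt, the memo, the sample, the invoice, the letter, the crate, the report, the voucher, the contract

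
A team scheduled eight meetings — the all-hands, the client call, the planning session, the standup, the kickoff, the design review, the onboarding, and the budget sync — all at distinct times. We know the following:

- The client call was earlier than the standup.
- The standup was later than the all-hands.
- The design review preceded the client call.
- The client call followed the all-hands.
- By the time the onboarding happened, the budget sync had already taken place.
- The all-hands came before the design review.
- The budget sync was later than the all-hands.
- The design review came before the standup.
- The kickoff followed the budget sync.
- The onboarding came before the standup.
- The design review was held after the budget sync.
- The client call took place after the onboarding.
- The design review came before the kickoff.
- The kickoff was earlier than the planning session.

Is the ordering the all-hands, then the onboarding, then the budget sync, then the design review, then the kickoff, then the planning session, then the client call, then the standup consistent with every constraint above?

The constraints require the budget sync before the onboarding, but in the proposed sequence the onboarding appears ahead of the budget sync. That one violation is enough.

no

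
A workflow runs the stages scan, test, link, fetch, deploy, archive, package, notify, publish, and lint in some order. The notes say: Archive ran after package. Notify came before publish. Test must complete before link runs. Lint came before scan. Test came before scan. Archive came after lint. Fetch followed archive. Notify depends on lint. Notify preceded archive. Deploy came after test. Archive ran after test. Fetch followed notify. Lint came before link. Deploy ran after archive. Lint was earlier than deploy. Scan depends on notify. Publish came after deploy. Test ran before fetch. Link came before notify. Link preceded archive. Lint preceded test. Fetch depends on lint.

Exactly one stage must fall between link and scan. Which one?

Tracing the constraints gives link → notify → scan, so notify sits after link and before scan.
No other stage is forced both after link and before scan.

notify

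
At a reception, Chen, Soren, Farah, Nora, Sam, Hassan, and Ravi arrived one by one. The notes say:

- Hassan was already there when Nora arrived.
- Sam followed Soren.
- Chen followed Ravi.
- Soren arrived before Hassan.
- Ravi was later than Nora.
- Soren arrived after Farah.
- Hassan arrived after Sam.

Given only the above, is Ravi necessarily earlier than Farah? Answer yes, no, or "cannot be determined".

Tracing the constraints gives Farah → Soren → Hassan → Nora → Ravi, so Farah must come before Ravi.
That means Ravi cannot be before Farah.

no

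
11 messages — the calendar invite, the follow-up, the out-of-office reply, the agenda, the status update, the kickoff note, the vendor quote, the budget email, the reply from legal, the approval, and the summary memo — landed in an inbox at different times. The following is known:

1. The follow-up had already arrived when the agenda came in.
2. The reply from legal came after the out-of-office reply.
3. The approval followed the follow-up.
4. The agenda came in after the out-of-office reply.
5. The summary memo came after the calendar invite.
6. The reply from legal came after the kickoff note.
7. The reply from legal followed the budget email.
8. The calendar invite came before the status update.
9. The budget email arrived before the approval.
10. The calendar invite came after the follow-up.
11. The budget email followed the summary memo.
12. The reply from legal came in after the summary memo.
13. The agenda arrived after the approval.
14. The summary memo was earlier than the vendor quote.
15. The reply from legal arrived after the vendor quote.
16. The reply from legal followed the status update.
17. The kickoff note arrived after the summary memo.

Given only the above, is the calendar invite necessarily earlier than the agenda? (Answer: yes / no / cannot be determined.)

yes

Chain the constraints: the calendar invite → the summary memo → the budget email → the approval → the agenda. Each link is directly stated, so the calendar invite comes before the agenda.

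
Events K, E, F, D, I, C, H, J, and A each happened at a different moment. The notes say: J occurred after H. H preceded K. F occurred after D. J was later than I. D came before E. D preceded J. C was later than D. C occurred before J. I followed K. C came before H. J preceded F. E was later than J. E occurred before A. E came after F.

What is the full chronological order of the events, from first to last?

D, C, H, K, I, J, F, E, A

The constraints fix every adjacent pair, so only one ordering works:
D → C → H → K → I → J → F → E → A.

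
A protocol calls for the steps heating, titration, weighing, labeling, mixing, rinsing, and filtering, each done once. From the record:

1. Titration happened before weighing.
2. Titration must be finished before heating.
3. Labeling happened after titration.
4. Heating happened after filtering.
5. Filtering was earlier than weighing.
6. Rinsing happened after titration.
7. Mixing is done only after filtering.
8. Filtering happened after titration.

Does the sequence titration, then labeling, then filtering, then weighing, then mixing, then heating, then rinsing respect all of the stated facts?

Check each stated constraint against the proposed order — e.g. titration is ahead of heating; titration is ahead of rinsing. Every pair is in the required order; nothing is violated.

yes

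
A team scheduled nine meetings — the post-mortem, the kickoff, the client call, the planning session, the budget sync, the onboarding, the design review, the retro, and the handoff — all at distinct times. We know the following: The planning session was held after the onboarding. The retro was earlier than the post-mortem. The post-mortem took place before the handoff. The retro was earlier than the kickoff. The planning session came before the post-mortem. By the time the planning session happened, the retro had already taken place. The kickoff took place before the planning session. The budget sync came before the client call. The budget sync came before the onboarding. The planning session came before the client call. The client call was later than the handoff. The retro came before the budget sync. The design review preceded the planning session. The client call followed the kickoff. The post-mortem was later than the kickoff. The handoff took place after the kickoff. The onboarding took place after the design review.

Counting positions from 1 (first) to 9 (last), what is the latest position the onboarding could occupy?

The onboarding must come before the client call, the handoff, the planning session, and the post-mortem — 4 meetings forced after it.
Everything else can be placed before the onboarding in some valid order, so the onboarding can sit as late as position 9 − 4 = 5.

5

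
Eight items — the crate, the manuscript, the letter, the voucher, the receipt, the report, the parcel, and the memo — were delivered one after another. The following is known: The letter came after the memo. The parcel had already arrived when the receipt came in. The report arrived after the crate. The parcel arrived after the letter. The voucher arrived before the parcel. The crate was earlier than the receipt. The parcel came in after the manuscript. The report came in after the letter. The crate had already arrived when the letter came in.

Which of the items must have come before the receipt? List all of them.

the crate, the letter, the manuscript, the memo, the parcel, the voucher

Directly stated before the receipt: the crate and the parcel.
The letter reaches the receipt via the letter → the parcel → the receipt.
The manuscript reaches the receipt via the manuscript → the parcel → the receipt.
The memo reaches the receipt via the memo → the letter → the parcel → the receipt.
Likewise the voucher reaches the receipt by chaining the stated constraints.
No chain forces the report ahead of the receipt.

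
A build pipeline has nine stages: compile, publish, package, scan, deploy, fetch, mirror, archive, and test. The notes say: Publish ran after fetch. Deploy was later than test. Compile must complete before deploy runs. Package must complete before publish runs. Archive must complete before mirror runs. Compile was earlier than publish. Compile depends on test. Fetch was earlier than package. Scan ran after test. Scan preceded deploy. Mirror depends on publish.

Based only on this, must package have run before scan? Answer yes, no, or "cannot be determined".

cannot be determined

No chain of stated constraints runs from package to scan, and none runs from scan to package either.
So the relative order of package and scan is not fixed by the given facts.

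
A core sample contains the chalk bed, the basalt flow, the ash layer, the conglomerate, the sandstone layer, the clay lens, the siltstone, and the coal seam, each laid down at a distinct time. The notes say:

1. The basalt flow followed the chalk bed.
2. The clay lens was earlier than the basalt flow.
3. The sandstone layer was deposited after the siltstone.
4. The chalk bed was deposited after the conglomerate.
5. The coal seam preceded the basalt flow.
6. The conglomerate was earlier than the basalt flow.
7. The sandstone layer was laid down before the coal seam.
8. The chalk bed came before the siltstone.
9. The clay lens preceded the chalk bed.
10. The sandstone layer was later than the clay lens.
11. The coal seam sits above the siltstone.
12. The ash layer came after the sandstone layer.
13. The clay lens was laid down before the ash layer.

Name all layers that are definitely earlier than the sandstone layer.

Directly stated before the sandstone layer: the clay lens and the siltstone.
The chalk bed reaches the sandstone layer via the chalk bed → the siltstone → the sandstone layer.
The conglomerate reaches the sandstone layer via the conglomerate → the chalk bed → the siltstone → the sandstone layer.

the chalk bed, the clay lens, the conglomerate, the siltstone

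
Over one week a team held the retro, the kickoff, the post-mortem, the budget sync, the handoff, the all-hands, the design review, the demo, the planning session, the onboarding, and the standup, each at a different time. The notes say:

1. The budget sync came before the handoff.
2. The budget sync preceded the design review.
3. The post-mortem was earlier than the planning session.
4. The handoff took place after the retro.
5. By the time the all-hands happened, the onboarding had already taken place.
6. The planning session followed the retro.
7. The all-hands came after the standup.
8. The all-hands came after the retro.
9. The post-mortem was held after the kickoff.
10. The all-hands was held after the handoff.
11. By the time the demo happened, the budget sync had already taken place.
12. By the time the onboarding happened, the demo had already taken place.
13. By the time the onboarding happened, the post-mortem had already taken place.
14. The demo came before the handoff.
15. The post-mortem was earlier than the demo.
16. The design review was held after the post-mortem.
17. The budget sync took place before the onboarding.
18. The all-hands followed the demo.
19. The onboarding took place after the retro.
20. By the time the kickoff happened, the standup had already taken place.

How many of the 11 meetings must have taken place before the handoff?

6

Directly stated before the handoff: the budget sync, the demo, and the retro.
The kickoff reaches the handoff via the kickoff → the post-mortem → the demo → the handoff.
The post-mortem reaches the handoff via the post-mortem → the demo → the handoff.
The standup reaches the handoff via the standup → the kickoff → the post-mortem → the demo → the handoff.
No chain forces the planning session (or any of the others) ahead of the handoff.
That's the budget sync, the demo, the kickoff, the post-mortem, the retro, and the standup — 6 in all.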